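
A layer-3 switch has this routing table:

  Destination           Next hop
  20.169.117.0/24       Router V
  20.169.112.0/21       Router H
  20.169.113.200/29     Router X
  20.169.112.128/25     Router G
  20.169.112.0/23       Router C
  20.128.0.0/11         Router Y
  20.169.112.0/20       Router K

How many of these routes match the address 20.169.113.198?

Prefixes containing 20.169.113.198:
  20.169.112.0/20 (20.169.112.0 - 20.169.127.255)
  20.169.112.0/21 (20.169.112.0 - 20.169.119.255)
  20.169.112.0/23 (20.169.112.0 - 20.169.113.255)
Total matching entries: 3.

3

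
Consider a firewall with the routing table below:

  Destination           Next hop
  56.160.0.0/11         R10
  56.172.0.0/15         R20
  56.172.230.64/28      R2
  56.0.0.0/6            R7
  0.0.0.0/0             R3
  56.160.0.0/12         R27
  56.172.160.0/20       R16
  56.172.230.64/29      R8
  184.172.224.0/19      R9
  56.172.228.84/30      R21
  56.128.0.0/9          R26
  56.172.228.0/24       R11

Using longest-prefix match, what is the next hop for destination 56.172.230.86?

Routes whose prefix contains 56.172.230.86:
  0.0.0.0/0 (default, matches everything) -> R3
  56.0.0.0/6 (56.0.0.0 - 59.255.255.255) -> R7
  56.128.0.0/9 (56.128.0.0 - 56.255.255.255) -> R26
  56.160.0.0/11 (56.160.0.0 - 56.191.255.255) -> R10
  56.160.0.0/12 (56.160.0.0 - 56.175.255.255) -> R27
  56.172.0.0/15 (56.172.0.0 - 56.173.255.255) -> R20
More-specific entries that do NOT match:
  56.172.228.84/30 (56.172.228.84 - 56.172.228.87) does not contain 56.172.230.86
  56.172.230.64/29 (56.172.230.64 - 56.172.230.71) does not contain 56.172.230.86
  56.172.230.64/28 (56.172.230.64 - 56.172.230.79) does not contain 56.172.230.86
  56.172.228.0/24 (56.172.228.0 - 56.172.228.255) does not contain 56.172.230.86
  56.172.160.0/20 (56.172.160.0 - 56.172.175.255) does not contain 56.172.230.86
  184.172.224.0/19 (184.172.224.0 - 184.172.255.255) does not contain 56.172.230.86
Longest matching prefix is /15 -> next hop R20.

R20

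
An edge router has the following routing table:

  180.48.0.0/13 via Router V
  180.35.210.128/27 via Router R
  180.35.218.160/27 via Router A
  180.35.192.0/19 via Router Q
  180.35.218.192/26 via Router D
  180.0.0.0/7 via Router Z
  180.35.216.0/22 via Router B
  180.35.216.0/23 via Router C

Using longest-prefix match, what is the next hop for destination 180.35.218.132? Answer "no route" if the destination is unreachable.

Routes whose prefix contains 180.35.218.132:
  180.0.0.0/7 (180.0.0.0 - 181.255.255.255) -> Router Z
  180.35.192.0/19 (180.35.192.0 - 180.35.223.255) -> Router Q
  180.35.216.0/22 (180.35.216.0 - 180.35.219.255) -> Router B
More-specific entries that do NOT match:
  180.35.210.128/27 (180.35.210.128 - 180.35.210.159) does not contain 180.35.218.132
  180.35.218.160/27 (180.35.218.160 - 180.35.218.191) does not contain 180.35.218.132
  180.35.218.192/26 (180.35.218.192 - 180.35.218.255) does not contain 180.35.218.132
  180.35.216.0/23 (180.35.216.0 - 180.35.217.255) does not contain 180.35.218.132
Longest matching prefix is /22 -> next hop Router B.

Router B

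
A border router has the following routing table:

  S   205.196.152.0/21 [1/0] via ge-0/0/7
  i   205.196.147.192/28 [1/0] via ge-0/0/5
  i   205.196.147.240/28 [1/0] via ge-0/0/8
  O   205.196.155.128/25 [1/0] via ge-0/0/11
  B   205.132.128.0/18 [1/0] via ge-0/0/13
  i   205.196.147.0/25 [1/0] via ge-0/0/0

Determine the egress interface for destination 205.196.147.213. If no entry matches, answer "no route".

no route

No entry's prefix contains 205.196.147.213; there is no default route.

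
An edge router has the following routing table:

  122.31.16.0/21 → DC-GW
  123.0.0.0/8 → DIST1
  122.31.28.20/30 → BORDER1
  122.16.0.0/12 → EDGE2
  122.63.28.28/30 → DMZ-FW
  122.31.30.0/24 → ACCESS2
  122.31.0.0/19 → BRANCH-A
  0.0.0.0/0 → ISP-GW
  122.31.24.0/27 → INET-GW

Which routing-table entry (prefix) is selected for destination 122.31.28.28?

Entries matching 122.31.28.28:
  0.0.0.0/0 (default, matches everything)
  122.16.0.0/12 (122.16.0.0 - 122.31.255.255)
  122.31.0.0/19 (122.31.0.0 - 122.31.31.255)
Most specific is 122.31.0.0/19.

122.31.0.0/19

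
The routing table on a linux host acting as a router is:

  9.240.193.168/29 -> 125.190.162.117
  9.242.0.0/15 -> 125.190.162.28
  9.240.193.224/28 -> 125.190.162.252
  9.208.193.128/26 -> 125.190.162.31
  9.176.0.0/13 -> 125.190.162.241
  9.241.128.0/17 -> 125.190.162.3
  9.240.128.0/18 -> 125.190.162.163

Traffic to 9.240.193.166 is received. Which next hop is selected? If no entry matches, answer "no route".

no route

No entry's prefix contains 9.240.193.166; there is no default route.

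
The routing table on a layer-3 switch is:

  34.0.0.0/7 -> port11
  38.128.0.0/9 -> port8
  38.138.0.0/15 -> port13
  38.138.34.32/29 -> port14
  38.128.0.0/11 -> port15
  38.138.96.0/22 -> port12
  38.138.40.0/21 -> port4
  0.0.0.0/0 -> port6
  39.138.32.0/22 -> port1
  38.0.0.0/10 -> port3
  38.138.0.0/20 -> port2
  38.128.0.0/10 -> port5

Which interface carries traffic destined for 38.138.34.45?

Routes whose prefix contains 38.138.34.45:
  0.0.0.0/0 (default, matches everything) -> port6
  38.128.0.0/9 (38.128.0.0 - 38.255.255.255) -> port8
  38.128.0.0/10 (38.128.0.0 - 38.191.255.255) -> port5
  38.128.0.0/11 (38.128.0.0 - 38.159.255.255) -> port15
  38.138.0.0/15 (38.138.0.0 - 38.139.255.255) -> port13
More-specific entries that do NOT match:
  38.138.34.32/29 (38.138.34.32 - 38.138.34.39) does not contain 38.138.34.45
  38.138.96.0/22 (38.138.96.0 - 38.138.99.255) does not contain 38.138.34.45
  39.138.32.0/22 (39.138.32.0 - 39.138.35.255) does not contain 38.138.34.45
  38.138.40.0/21 (38.138.40.0 - 38.138.47.255) does not contain 38.138.34.45
  38.138.0.0/20 (38.138.0.0 - 38.138.15.255) does not contain 38.138.34.45
Longest matching prefix is /15 -> interface port13.

port13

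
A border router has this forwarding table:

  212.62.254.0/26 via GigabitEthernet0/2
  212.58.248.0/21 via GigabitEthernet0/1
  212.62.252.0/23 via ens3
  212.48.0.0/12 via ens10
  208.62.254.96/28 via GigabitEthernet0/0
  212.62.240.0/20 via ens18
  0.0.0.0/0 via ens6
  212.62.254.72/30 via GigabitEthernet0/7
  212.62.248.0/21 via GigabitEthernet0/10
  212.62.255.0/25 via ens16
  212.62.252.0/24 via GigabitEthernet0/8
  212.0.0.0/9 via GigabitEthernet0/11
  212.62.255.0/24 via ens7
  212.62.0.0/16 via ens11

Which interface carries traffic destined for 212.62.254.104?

Routes whose prefix contains 212.62.254.104:
  0.0.0.0/0 (default, matches everything) -> ens6
  212.0.0.0/9 (212.0.0.0 - 212.127.255.255) -> GigabitEthernet0/11
  212.48.0.0/12 (212.48.0.0 - 212.63.255.255) -> ens10
  212.62.0.0/16 (212.62.0.0 - 212.62.255.255) -> ens11
  212.62.240.0/20 (212.62.240.0 - 212.62.255.255) -> ens18
  212.62.248.0/21 (212.62.248.0 - 212.62.255.255) -> GigabitEthernet0/10
More-specific entries that do NOT match:
  212.62.254.72/30 (212.62.254.72 - 212.62.254.75) does not contain 212.62.254.104
  208.62.254.96/28 (208.62.254.96 - 208.62.254.111) does not contain 212.62.254.104
  212.62.254.0/26 (212.62.254.0 - 212.62.254.63) does not contain 212.62.254.104
  212.62.255.0/25 (212.62.255.0 - 212.62.255.127) does not contain 212.62.254.104
  212.62.252.0/24 (212.62.252.0 - 212.62.252.255) does not contain 212.62.254.104
  212.62.255.0/24 (212.62.255.0 - 212.62.255.255) does not contain 212.62.254.104
  212.62.252.0/23 (212.62.252.0 - 212.62.253.255) does not contain 212.62.254.104
Longest matching prefix is /21 -> interface GigabitEthernet0/10.

GigabitEthernet0/10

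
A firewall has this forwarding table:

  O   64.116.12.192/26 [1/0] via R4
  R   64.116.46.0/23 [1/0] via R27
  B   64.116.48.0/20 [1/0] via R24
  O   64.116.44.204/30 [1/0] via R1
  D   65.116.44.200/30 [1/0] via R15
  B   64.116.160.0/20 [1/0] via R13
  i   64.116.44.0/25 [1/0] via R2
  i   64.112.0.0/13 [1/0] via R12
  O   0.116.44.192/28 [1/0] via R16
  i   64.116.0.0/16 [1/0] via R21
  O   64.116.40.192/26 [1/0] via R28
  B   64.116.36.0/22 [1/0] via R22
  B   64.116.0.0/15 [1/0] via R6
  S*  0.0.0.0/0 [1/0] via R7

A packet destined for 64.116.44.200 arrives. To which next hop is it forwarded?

R21

Routes whose prefix contains 64.116.44.200:
  0.0.0.0/0 (default, matches everything) -> R7
  64.112.0.0/13 (64.112.0.0 - 64.119.255.255) -> R12
  64.116.0.0/15 (64.116.0.0 - 64.117.255.255) -> R6
  64.116.0.0/16 (64.116.0.0 - 64.116.255.255) -> R21
More-specific entries that do NOT match:
  64.116.44.204/30 (64.116.44.204 - 64.116.44.207) does not contain 64.116.44.200
  65.116.44.200/30 (65.116.44.200 - 65.116.44.203) does not contain 64.116.44.200
  0.116.44.192/28 (0.116.44.192 - 0.116.44.207) does not contain 64.116.44.200
  64.116.12.192/26 (64.116.12.192 - 64.116.12.255) does not contain 64.116.44.200
  64.116.40.192/26 (64.116.40.192 - 64.116.40.255) does not contain 64.116.44.200
  64.116.44.0/25 (64.116.44.0 - 64.116.44.127) does not contain 64.116.44.200
  64.116.46.0/23 (64.116.46.0 - 64.116.47.255) does not contain 64.116.44.200
  64.116.36.0/22 (64.116.36.0 - 64.116.39.255) does not contain 64.116.44.200
  64.116.48.0/20 (64.116.48.0 - 64.116.63.255) does not contain 64.116.44.200
  64.116.160.0/20 (64.116.160.0 - 64.116.175.255) does not contain 64.116.44.200
Longest matching prefix is /16 -> next hop R21.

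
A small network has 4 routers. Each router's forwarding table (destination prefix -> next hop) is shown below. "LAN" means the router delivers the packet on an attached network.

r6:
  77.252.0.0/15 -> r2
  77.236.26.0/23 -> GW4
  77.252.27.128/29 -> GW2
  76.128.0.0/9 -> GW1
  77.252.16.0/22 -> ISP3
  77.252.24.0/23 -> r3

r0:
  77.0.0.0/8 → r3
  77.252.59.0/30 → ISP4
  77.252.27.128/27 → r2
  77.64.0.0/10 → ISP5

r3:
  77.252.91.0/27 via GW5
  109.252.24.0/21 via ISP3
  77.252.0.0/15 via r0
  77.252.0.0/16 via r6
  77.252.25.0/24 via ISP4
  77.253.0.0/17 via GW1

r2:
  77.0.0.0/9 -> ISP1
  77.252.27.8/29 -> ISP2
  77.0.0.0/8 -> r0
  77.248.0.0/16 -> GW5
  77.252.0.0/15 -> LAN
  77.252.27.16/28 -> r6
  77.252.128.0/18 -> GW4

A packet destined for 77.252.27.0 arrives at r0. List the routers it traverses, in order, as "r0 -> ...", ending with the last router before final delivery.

At r0: longest match for 77.252.27.0 is 77.0.0.0/8 -> r3
At r3: longest match for 77.252.27.0 is 77.252.0.0/16 -> r6
At r6: longest match for 77.252.27.0 is 77.252.0.0/15 -> r2
At r2: longest match for 77.252.27.0 is 77.252.0.0/15 -> LAN

r0 -> r3 -> r6 -> r2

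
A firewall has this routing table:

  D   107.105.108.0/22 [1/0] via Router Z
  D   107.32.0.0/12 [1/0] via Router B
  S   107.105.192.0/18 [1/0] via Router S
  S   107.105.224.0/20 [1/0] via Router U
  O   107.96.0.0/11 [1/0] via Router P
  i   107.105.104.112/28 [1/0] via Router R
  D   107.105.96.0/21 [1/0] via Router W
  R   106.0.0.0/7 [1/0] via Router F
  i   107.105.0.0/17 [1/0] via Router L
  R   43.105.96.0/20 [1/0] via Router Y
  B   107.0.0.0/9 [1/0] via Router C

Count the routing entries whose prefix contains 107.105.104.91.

4

Prefixes containing 107.105.104.91:
  106.0.0.0/7 (106.0.0.0 - 107.255.255.255)
  107.0.0.0/9 (107.0.0.0 - 107.127.255.255)
  107.96.0.0/11 (107.96.0.0 - 107.127.255.255)
  107.105.0.0/17 (107.105.0.0 - 107.105.127.255)
Total matching entries: 4.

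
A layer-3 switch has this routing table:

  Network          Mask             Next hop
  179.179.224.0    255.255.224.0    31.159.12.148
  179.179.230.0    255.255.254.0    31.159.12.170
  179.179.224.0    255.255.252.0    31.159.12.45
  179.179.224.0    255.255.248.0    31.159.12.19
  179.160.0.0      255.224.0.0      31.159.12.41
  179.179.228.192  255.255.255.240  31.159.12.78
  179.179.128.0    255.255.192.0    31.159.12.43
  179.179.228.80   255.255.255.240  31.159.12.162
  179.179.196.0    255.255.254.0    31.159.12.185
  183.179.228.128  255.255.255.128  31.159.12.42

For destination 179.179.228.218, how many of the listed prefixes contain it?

3

Prefixes containing 179.179.228.218:
  179.160.0.0/11 (179.160.0.0 - 179.191.255.255)
  179.179.224.0/19 (179.179.224.0 - 179.179.255.255)
  179.179.224.0/21 (179.179.224.0 - 179.179.231.255)
Total matching entries: 3.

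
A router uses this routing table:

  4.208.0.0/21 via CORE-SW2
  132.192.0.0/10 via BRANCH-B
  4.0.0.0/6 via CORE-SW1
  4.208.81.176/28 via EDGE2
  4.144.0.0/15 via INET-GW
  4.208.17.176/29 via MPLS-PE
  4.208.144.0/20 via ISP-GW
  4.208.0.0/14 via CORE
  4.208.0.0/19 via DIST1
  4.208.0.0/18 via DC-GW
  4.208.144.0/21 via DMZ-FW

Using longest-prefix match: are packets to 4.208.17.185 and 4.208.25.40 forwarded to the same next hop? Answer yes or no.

4.208.17.185: longest match 4.208.0.0/19 -> DIST1
4.208.25.40: longest match 4.208.0.0/19 -> DIST1

yes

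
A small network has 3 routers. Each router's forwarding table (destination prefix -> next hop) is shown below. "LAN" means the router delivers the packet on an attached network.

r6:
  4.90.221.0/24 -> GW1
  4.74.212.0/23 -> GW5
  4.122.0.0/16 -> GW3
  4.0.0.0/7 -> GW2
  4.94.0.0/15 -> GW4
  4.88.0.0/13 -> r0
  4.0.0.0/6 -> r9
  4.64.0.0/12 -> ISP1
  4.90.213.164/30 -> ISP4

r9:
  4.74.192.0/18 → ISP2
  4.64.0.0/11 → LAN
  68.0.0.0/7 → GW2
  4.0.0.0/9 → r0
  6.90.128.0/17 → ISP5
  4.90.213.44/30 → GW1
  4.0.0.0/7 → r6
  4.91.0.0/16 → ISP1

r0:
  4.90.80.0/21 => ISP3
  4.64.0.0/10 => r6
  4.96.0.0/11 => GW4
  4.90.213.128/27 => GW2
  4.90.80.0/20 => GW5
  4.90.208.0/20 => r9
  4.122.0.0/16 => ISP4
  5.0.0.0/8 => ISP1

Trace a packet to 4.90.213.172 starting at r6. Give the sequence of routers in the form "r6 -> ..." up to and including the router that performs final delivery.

r6 -> r0 -> r9

At r6: longest match for 4.90.213.172 is 4.88.0.0/13 -> r0
At r0: longest match for 4.90.213.172 is 4.90.208.0/20 -> r9
At r9: longest match for 4.90.213.172 is 4.64.0.0/11 -> LAN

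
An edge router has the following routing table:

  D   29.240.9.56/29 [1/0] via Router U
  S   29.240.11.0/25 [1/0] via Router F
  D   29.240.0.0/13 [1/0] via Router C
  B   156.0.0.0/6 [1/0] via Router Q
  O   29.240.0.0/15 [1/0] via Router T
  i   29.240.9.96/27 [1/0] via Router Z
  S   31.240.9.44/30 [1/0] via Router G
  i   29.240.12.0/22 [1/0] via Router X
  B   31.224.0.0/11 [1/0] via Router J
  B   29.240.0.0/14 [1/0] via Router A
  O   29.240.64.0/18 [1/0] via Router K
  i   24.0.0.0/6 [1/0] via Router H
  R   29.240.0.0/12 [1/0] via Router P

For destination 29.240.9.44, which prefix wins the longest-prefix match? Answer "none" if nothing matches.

29.240.0.0/15

Entries matching 29.240.9.44:
  29.240.0.0/12 (29.240.0.0 - 29.255.255.255)
  29.240.0.0/13 (29.240.0.0 - 29.247.255.255)
  29.240.0.0/14 (29.240.0.0 - 29.243.255.255)
  29.240.0.0/15 (29.240.0.0 - 29.241.255.255)
Most specific is 29.240.0.0/15.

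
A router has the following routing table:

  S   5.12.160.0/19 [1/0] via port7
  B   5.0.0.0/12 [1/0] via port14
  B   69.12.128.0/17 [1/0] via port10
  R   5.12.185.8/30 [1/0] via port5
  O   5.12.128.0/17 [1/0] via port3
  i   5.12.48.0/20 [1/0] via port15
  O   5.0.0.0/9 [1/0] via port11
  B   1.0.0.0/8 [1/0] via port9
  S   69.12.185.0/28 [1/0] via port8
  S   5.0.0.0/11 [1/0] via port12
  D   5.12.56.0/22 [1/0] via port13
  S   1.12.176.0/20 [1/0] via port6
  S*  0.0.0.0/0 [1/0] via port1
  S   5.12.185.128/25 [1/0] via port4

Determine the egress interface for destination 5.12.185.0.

Routes whose prefix contains 5.12.185.0:
  0.0.0.0/0 (default, matches everything) -> port1
  5.0.0.0/9 (5.0.0.0 - 5.127.255.255) -> port11
  5.0.0.0/11 (5.0.0.0 - 5.31.255.255) -> port12
  5.0.0.0/12 (5.0.0.0 - 5.15.255.255) -> port14
  5.12.128.0/17 (5.12.128.0 - 5.12.255.255) -> port3
  5.12.160.0/19 (5.12.160.0 - 5.12.191.255) -> port7
More-specific entries that do NOT match:
  5.12.185.8/30 (5.12.185.8 - 5.12.185.11) does not contain 5.12.185.0
  69.12.185.0/28 (69.12.185.0 - 69.12.185.15) does not contain 5.12.185.0
  5.12.185.128/25 (5.12.185.128 - 5.12.185.255) does not contain 5.12.185.0
  5.12.56.0/22 (5.12.56.0 - 5.12.59.255) does not contain 5.12.185.0
  5.12.48.0/20 (5.12.48.0 - 5.12.63.255) does not contain 5.12.185.0
  1.12.176.0/20 (1.12.176.0 - 1.12.191.255) does not contain 5.12.185.0
Longest matching prefix is /19 -> interface port7.

port7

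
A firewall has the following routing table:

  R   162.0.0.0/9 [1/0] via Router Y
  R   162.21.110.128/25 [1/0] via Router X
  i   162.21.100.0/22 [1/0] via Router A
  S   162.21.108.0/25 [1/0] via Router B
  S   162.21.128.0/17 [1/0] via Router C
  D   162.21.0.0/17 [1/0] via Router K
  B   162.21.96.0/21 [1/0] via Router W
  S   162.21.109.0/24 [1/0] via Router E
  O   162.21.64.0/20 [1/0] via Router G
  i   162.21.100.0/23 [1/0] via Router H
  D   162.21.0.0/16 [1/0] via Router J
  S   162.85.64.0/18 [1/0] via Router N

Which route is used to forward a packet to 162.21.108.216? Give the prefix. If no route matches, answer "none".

162.21.0.0/17

Entries matching 162.21.108.216:
  162.0.0.0/9 (162.0.0.0 - 162.127.255.255)
  162.21.0.0/16 (162.21.0.0 - 162.21.255.255)
  162.21.0.0/17 (162.21.0.0 - 162.21.127.255)
Most specific is 162.21.0.0/17.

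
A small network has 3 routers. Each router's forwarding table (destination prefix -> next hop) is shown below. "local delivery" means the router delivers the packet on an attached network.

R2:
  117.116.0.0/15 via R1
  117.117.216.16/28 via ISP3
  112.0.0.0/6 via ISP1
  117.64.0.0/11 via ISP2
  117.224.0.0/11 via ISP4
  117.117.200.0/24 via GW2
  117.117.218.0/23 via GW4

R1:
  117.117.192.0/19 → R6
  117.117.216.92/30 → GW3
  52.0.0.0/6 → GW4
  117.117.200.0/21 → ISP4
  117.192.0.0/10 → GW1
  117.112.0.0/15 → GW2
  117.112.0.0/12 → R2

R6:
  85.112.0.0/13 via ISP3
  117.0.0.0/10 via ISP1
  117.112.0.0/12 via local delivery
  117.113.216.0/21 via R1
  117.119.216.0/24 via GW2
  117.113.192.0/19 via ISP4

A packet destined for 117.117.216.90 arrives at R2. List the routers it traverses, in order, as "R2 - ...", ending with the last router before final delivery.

R2 - R1 - R6

At R2: longest match for 117.117.216.90 is 117.116.0.0/15 -> R1
At R1: longest match for 117.117.216.90 is 117.117.192.0/19 -> R6
At R6: longest match for 117.117.216.90 is 117.112.0.0/12 -> local delivery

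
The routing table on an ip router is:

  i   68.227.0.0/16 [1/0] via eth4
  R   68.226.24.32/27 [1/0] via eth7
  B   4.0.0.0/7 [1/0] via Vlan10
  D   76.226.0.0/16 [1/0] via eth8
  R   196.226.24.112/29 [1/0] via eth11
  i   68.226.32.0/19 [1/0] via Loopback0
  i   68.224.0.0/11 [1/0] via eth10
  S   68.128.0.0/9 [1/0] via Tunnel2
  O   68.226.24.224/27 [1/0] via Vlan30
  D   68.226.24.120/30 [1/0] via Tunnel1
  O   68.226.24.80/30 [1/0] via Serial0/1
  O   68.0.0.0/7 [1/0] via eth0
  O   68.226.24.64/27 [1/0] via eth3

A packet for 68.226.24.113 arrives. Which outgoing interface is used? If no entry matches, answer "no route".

Routes whose prefix contains 68.226.24.113:
  68.0.0.0/7 (68.0.0.0 - 69.255.255.255) -> eth0
  68.128.0.0/9 (68.128.0.0 - 68.255.255.255) -> Tunnel2
  68.224.0.0/11 (68.224.0.0 - 68.255.255.255) -> eth10
More-specific entries that do NOT match:
  68.226.24.120/30 (68.226.24.120 - 68.226.24.123) does not contain 68.226.24.113
  68.226.24.80/30 (68.226.24.80 - 68.226.24.83) does not contain 68.226.24.113
  196.226.24.112/29 (196.226.24.112 - 196.226.24.119) does not contain 68.226.24.113
  68.226.24.32/27 (68.226.24.32 - 68.226.24.63) does not contain 68.226.24.113
  68.226.24.224/27 (68.226.24.224 - 68.226.24.255) does not contain 68.226.24.113
  68.226.24.64/27 (68.226.24.64 - 68.226.24.95) does not contain 68.226.24.113
  68.226.32.0/19 (68.226.32.0 - 68.226.63.255) does not contain 68.226.24.113
  68.227.0.0/16 (68.227.0.0 - 68.227.255.255) does not contain 68.226.24.113
  76.226.0.0/16 (76.226.0.0 - 76.226.255.255) does not contain 68.226.24.113
Longest matching prefix is /11 -> interface eth10.

eth10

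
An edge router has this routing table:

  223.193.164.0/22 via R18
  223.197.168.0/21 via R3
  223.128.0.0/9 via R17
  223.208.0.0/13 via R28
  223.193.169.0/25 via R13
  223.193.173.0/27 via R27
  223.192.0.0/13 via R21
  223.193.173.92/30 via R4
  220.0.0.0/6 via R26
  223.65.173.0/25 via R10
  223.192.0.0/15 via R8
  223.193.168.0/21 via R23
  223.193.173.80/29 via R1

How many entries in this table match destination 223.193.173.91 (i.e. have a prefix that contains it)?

Prefixes containing 223.193.173.91:
  220.0.0.0/6 (220.0.0.0 - 223.255.255.255)
  223.128.0.0/9 (223.128.0.0 - 223.255.255.255)
  223.192.0.0/13 (223.192.0.0 - 223.199.255.255)
  223.192.0.0/15 (223.192.0.0 - 223.193.255.255)
  223.193.168.0/21 (223.193.168.0 - 223.193.175.255)
Total matching entries: 5.

5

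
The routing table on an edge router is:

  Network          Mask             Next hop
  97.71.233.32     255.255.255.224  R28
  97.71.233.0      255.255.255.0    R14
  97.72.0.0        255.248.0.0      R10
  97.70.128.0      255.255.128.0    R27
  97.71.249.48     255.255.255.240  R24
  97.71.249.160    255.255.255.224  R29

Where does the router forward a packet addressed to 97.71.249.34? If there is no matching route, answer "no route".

no route

No entry's prefix contains 97.71.249.34; there is no default route.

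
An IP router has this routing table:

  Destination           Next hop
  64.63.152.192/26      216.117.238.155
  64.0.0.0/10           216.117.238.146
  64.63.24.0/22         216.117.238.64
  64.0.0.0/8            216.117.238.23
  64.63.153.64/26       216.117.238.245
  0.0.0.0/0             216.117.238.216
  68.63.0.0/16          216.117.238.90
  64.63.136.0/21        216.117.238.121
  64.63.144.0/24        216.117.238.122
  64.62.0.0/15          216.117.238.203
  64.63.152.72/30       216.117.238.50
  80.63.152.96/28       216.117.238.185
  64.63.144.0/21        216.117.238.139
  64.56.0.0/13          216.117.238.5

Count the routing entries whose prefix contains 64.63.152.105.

5

Prefixes containing 64.63.152.105:
  0.0.0.0/0 (default, matches everything)
  64.0.0.0/8 (64.0.0.0 - 64.255.255.255)
  64.0.0.0/10 (64.0.0.0 - 64.63.255.255)
  64.56.0.0/13 (64.56.0.0 - 64.63.255.255)
  64.62.0.0/15 (64.62.0.0 - 64.63.255.255)
Total matching entries: 5.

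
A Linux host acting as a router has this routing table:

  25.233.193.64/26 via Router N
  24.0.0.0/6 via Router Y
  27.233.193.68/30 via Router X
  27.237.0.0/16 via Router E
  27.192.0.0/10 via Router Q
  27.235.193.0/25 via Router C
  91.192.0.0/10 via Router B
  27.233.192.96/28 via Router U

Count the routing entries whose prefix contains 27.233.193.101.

2

Prefixes containing 27.233.193.101:
  24.0.0.0/6 (24.0.0.0 - 27.255.255.255)
  27.192.0.0/10 (27.192.0.0 - 27.255.255.255)
Total matching entries: 2.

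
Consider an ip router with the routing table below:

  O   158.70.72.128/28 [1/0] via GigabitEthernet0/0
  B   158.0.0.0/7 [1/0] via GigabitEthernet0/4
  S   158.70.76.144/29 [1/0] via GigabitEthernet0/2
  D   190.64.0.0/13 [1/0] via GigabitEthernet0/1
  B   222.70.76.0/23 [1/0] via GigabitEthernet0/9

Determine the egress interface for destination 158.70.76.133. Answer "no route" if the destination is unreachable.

Routes whose prefix contains 158.70.76.133:
  158.0.0.0/7 (158.0.0.0 - 159.255.255.255) -> GigabitEthernet0/4
More-specific entries that do NOT match:
  158.70.76.144/29 (158.70.76.144 - 158.70.76.151) does not contain 158.70.76.133
  158.70.72.128/28 (158.70.72.128 - 158.70.72.143) does not contain 158.70.76.133
  222.70.76.0/23 (222.70.76.0 - 222.70.77.255) does not contain 158.70.76.133
  190.64.0.0/13 (190.64.0.0 - 190.71.255.255) does not contain 158.70.76.133
Longest matching prefix is /7 -> interface GigabitEthernet0/4.

GigabitEthernet0/4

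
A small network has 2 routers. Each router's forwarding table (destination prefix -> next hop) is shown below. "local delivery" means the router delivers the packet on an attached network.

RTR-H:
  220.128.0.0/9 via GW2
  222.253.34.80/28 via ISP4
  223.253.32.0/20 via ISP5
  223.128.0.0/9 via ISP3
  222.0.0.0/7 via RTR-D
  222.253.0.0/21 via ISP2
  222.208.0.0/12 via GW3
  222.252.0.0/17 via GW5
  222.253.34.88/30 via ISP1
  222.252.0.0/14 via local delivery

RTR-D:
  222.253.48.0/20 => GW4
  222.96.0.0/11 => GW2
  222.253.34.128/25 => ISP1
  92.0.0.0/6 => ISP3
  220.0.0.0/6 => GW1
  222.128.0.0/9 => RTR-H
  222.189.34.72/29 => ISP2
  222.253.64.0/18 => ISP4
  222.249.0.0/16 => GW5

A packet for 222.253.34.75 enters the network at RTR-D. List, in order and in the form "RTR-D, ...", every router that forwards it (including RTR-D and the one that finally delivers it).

At RTR-D: longest match for 222.253.34.75 is 222.128.0.0/9 -> RTR-H
At RTR-H: longest match for 222.253.34.75 is 222.252.0.0/14 -> local delivery

RTR-D, RTR-H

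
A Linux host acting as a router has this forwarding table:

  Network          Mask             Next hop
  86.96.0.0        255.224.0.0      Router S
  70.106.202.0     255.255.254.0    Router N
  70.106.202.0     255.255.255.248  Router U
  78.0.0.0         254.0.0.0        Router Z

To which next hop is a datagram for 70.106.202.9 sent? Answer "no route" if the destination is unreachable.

Routes whose prefix contains 70.106.202.9:
  70.106.202.0/23 (70.106.202.0 - 70.106.203.255) -> Router N
More-specific entries that do NOT match:
  70.106.202.0/29 (70.106.202.0 - 70.106.202.7) does not contain 70.106.202.9
Longest matching prefix is /23 -> next hop Router N.

Router N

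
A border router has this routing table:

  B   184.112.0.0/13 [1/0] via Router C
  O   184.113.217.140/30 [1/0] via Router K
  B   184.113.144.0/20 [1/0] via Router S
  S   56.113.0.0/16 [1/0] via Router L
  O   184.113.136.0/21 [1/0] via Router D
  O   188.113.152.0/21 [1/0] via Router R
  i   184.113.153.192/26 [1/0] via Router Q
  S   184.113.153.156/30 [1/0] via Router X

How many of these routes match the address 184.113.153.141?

2

Prefixes containing 184.113.153.141:
  184.112.0.0/13 (184.112.0.0 - 184.119.255.255)
  184.113.144.0/20 (184.113.144.0 - 184.113.159.255)
Total matching entries: 2.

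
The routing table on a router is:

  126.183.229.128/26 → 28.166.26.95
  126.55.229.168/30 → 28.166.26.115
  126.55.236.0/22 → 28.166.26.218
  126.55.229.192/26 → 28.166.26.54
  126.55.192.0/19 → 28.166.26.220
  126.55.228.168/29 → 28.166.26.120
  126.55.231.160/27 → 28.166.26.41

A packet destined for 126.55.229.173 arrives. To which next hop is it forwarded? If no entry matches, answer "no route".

no route

No entry's prefix contains 126.55.229.173; there is no default route.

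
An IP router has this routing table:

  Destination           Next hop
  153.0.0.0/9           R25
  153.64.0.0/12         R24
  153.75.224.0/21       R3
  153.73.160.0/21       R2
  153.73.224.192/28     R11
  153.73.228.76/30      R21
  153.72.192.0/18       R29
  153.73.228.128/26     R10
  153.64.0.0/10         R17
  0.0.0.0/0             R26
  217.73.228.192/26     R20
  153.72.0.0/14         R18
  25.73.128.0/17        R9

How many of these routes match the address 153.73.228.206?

Prefixes containing 153.73.228.206:
  0.0.0.0/0 (default, matches everything)
  153.0.0.0/9 (153.0.0.0 - 153.127.255.255)
  153.64.0.0/10 (153.64.0.0 - 153.127.255.255)
  153.64.0.0/12 (153.64.0.0 - 153.79.255.255)
  153.72.0.0/14 (153.72.0.0 - 153.75.255.255)
Total matching entries: 5.

5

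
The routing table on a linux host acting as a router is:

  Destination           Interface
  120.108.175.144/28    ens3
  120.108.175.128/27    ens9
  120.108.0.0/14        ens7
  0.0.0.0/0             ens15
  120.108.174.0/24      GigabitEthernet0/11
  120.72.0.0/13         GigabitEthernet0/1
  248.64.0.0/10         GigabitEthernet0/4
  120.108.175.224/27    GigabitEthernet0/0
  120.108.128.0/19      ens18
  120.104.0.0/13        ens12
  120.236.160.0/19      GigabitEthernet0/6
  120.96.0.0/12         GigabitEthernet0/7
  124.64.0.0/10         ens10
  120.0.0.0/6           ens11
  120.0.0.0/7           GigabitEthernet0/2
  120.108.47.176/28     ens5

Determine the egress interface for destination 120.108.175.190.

Routes whose prefix contains 120.108.175.190:
  0.0.0.0/0 (default, matches everything) -> ens15
  120.0.0.0/6 (120.0.0.0 - 123.255.255.255) -> ens11
  120.0.0.0/7 (120.0.0.0 - 121.255.255.255) -> GigabitEthernet0/2
  120.96.0.0/12 (120.96.0.0 - 120.111.255.255) -> GigabitEthernet0/7
  120.104.0.0/13 (120.104.0.0 - 120.111.255.255) -> ens12
  120.108.0.0/14 (120.108.0.0 - 120.111.255.255) -> ens7
More-specific entries that do NOT match:
  120.108.175.144/28 (120.108.175.144 - 120.108.175.159) does not contain 120.108.175.190
  120.108.47.176/28 (120.108.47.176 - 120.108.47.191) does not contain 120.108.175.190
  120.108.175.128/27 (120.108.175.128 - 120.108.175.159) does not contain 120.108.175.190
  120.108.175.224/27 (120.108.175.224 - 120.108.175.255) does not contain 120.108.175.190
  120.108.174.0/24 (120.108.174.0 - 120.108.174.255) does not contain 120.108.175.190
  120.108.128.0/19 (120.108.128.0 - 120.108.159.255) does not contain 120.108.175.190
  120.236.160.0/19 (120.236.160.0 - 120.236.191.255) does not contain 120.108.175.190
Longest matching prefix is /14 -> interface ens7.

ens7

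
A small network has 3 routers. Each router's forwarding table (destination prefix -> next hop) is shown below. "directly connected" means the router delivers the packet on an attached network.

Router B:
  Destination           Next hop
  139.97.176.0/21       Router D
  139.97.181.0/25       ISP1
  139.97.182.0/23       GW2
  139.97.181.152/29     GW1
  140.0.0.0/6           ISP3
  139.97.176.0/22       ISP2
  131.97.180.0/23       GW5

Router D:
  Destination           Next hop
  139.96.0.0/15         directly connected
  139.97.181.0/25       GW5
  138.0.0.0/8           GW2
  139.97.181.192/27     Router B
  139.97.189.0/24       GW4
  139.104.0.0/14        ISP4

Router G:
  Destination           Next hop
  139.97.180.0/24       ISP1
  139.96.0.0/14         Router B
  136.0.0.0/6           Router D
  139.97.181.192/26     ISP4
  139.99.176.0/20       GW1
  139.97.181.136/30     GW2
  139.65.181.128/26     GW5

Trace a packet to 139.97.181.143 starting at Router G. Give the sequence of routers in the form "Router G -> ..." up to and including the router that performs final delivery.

Router G -> Router B -> Router D

At Router G: longest match for 139.97.181.143 is 139.96.0.0/14 -> Router B
At Router B: longest match for 139.97.181.143 is 139.97.176.0/21 -> Router D
At Router D: longest match for 139.97.181.143 is 139.96.0.0/15 -> directly connected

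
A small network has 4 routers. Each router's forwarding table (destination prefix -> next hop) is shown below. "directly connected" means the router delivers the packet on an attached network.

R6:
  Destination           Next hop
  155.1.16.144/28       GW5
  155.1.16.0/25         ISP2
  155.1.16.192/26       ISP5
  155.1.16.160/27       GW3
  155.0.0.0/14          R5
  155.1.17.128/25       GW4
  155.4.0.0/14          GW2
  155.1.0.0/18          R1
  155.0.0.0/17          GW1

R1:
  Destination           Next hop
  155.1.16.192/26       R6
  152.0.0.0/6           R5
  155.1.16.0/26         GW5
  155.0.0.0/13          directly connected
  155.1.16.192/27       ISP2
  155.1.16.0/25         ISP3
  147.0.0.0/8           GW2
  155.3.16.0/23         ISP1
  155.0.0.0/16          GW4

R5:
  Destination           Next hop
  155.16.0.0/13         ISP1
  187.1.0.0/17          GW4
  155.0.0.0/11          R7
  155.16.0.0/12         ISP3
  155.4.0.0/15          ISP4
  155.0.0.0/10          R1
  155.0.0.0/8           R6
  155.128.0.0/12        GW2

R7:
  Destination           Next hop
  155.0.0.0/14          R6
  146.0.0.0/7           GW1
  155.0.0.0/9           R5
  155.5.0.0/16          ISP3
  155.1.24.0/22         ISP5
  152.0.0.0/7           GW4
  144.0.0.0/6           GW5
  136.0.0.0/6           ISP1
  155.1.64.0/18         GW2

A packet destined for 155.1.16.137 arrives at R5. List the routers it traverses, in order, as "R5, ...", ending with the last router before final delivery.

At R5: longest match for 155.1.16.137 is 155.0.0.0/11 -> R7
At R7: longest match for 155.1.16.137 is 155.0.0.0/14 -> R6
At R6: longest match for 155.1.16.137 is 155.1.0.0/18 -> R1
At R1: longest match for 155.1.16.137 is 155.0.0.0/13 -> directly connected

R5, R7, R6, R1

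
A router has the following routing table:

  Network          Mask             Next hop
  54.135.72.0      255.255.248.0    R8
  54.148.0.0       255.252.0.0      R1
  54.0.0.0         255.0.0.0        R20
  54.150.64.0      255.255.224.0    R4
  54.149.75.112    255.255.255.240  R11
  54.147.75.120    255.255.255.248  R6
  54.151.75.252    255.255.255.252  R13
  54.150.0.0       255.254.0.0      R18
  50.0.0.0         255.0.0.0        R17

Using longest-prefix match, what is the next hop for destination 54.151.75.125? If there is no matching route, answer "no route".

Routes whose prefix contains 54.151.75.125:
  54.0.0.0/8 (54.0.0.0 - 54.255.255.255) -> R20
  54.148.0.0/14 (54.148.0.0 - 54.151.255.255) -> R1
  54.150.0.0/15 (54.150.0.0 - 54.151.255.255) -> R18
More-specific entries that do NOT match:
  54.151.75.252/30 (54.151.75.252 - 54.151.75.255) does not contain 54.151.75.125
  54.147.75.120/29 (54.147.75.120 - 54.147.75.127) does not contain 54.151.75.125
  54.149.75.112/28 (54.149.75.112 - 54.149.75.127) does not contain 54.151.75.125
  54.135.72.0/21 (54.135.72.0 - 54.135.79.255) does not contain 54.151.75.125
  54.150.64.0/19 (54.150.64.0 - 54.150.95.255) does not contain 54.151.75.125
Longest matching prefix is /15 -> next hop R18.

R18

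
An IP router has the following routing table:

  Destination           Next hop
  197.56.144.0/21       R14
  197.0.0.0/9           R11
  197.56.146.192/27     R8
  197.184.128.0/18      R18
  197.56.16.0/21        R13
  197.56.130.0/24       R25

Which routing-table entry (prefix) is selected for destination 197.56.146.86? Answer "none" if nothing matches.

Entries matching 197.56.146.86:
  197.0.0.0/9 (197.0.0.0 - 197.127.255.255)
  197.56.144.0/21 (197.56.144.0 - 197.56.151.255)
Most specific is 197.56.144.0/21.

197.56.144.0/21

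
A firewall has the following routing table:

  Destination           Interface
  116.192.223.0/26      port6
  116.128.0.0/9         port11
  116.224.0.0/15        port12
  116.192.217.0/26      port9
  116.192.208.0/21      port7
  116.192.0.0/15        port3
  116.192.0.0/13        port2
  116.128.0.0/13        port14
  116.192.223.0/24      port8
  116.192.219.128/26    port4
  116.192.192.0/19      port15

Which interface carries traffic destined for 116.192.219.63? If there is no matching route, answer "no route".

Routes whose prefix contains 116.192.219.63:
  116.128.0.0/9 (116.128.0.0 - 116.255.255.255) -> port11
  116.192.0.0/13 (116.192.0.0 - 116.199.255.255) -> port2
  116.192.0.0/15 (116.192.0.0 - 116.193.255.255) -> port3
  116.192.192.0/19 (116.192.192.0 - 116.192.223.255) -> port15
More-specific entries that do NOT match:
  116.192.223.0/26 (116.192.223.0 - 116.192.223.63) does not contain 116.192.219.63
  116.192.217.0/26 (116.192.217.0 - 116.192.217.63) does not contain 116.192.219.63
  116.192.219.128/26 (116.192.219.128 - 116.192.219.191) does not contain 116.192.219.63
  116.192.223.0/24 (116.192.223.0 - 116.192.223.255) does not contain 116.192.219.63
  116.192.208.0/21 (116.192.208.0 - 116.192.215.255) does not contain 116.192.219.63
Longest matching prefix is /19 -> interface port15.

port15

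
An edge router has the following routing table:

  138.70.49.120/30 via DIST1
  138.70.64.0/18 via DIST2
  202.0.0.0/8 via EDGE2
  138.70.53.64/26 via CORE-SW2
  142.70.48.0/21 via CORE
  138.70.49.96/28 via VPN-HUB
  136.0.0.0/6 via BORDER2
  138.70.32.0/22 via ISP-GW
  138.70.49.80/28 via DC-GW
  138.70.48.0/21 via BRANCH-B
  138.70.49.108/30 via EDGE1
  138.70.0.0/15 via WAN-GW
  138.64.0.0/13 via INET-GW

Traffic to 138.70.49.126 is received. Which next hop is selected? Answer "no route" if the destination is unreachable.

BRANCH-B

Routes whose prefix contains 138.70.49.126:
  136.0.0.0/6 (136.0.0.0 - 139.255.255.255) -> BORDER2
  138.64.0.0/13 (138.64.0.0 - 138.71.255.255) -> INET-GW
  138.70.0.0/15 (138.70.0.0 - 138.71.255.255) -> WAN-GW
  138.70.48.0/21 (138.70.48.0 - 138.70.55.255) -> BRANCH-B
More-specific entries that do NOT match:
  138.70.49.120/30 (138.70.49.120 - 138.70.49.123) does not contain 138.70.49.126
  138.70.49.108/30 (138.70.49.108 - 138.70.49.111) does not contain 138.70.49.126
  138.70.49.96/28 (138.70.49.96 - 138.70.49.111) does not contain 138.70.49.126
  138.70.49.80/28 (138.70.49.80 - 138.70.49.95) does not contain 138.70.49.126
  138.70.53.64/26 (138.70.53.64 - 138.70.53.127) does not contain 138.70.49.126
  138.70.32.0/22 (138.70.32.0 - 138.70.35.255) does not contain 138.70.49.126
Longest matching prefix is /21 -> next hop BRANCH-B.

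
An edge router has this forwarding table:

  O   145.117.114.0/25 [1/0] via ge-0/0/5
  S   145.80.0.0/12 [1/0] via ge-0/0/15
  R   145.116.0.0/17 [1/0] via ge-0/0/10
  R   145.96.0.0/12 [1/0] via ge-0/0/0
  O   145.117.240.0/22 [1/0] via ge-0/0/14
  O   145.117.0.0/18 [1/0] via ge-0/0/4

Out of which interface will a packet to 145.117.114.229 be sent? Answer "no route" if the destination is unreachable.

No entry's prefix contains 145.117.114.229; there is no default route.

no route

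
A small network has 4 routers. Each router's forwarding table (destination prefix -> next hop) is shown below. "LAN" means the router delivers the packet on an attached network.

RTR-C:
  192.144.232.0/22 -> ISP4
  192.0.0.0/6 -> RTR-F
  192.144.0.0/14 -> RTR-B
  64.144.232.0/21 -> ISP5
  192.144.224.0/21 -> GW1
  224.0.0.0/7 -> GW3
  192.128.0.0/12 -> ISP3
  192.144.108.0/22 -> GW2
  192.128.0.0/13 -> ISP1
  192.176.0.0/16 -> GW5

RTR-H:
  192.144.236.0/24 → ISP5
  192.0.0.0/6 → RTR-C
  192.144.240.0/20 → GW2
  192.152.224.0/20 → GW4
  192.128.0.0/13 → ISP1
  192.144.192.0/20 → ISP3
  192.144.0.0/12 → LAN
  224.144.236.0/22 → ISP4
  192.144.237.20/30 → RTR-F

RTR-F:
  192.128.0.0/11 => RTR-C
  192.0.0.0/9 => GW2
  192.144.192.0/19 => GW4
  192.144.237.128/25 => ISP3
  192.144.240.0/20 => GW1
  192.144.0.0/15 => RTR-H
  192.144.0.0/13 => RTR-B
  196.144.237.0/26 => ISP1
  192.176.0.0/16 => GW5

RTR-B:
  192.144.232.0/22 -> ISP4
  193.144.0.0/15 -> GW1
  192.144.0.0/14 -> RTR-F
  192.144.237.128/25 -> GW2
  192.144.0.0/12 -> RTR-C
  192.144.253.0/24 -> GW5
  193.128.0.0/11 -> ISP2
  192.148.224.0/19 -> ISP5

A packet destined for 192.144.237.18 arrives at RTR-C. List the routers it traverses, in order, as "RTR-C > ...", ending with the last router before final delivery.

RTR-C > RTR-B > RTR-F > RTR-H

At RTR-C: longest match for 192.144.237.18 is 192.144.0.0/14 -> RTR-B
At RTR-B: longest match for 192.144.237.18 is 192.144.0.0/14 -> RTR-F
At RTR-F: longest match for 192.144.237.18 is 192.144.0.0/15 -> RTR-H
At RTR-H: longest match for 192.144.237.18 is 192.144.0.0/12 -> LAN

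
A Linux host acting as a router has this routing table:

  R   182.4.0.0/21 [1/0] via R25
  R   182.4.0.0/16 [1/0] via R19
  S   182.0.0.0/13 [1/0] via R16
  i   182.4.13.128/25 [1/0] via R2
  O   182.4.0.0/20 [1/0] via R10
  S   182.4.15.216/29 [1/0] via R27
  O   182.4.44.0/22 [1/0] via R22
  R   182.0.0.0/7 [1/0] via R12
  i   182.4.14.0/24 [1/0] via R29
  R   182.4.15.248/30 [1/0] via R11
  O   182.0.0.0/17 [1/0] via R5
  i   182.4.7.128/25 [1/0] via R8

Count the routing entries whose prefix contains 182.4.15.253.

4

Prefixes containing 182.4.15.253:
  182.0.0.0/7 (182.0.0.0 - 183.255.255.255)
  182.0.0.0/13 (182.0.0.0 - 182.7.255.255)
  182.4.0.0/16 (182.4.0.0 - 182.4.255.255)
  182.4.0.0/20 (182.4.0.0 - 182.4.15.255)
Total matching entries: 4.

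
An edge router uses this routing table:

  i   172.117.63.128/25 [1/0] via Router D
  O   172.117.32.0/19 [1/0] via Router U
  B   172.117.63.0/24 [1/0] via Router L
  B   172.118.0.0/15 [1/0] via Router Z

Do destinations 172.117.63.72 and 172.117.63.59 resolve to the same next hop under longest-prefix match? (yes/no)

yes

172.117.63.72: longest match 172.117.63.0/24 -> Router L
172.117.63.59: longest match 172.117.63.0/24 -> Router L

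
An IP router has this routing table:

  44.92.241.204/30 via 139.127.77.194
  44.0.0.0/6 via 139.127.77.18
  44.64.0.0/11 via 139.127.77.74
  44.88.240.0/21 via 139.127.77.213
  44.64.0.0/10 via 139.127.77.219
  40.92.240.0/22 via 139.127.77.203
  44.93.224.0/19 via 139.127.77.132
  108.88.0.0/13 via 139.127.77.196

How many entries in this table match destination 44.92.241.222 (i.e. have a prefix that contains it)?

3

Prefixes containing 44.92.241.222:
  44.0.0.0/6 (44.0.0.0 - 47.255.255.255)
  44.64.0.0/10 (44.64.0.0 - 44.127.255.255)
  44.64.0.0/11 (44.64.0.0 - 44.95.255.255)
Total matching entries: 3.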